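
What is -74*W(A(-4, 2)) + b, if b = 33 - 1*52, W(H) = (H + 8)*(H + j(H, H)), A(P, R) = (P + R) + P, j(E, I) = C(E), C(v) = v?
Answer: 1757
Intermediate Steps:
j(E, I) = E
A(P, R) = R + 2*P
W(H) = 2*H*(8 + H) (W(H) = (H + 8)*(H + H) = (8 + H)*(2*H) = 2*H*(8 + H))
b = -19 (b = 33 - 52 = -19)
-74*W(A(-4, 2)) + b = -148*(2 + 2*(-4))*(8 + (2 + 2*(-4))) - 19 = -148*(2 - 8)*(8 + (2 - 8)) - 19 = -148*(-6)*(8 - 6) - 19 = -148*(-6)*2 - 19 = -74*(-24) - 19 = 1776 - 19 = 1757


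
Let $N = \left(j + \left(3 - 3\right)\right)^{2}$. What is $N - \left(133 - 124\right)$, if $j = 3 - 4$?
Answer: $-8$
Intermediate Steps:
$j = -1$
$N = 1$ ($N = \left(-1 + \left(3 - 3\right)\right)^{2} = \left(-1 + 0\right)^{2} = \left(-1\right)^{2} = 1$)
$N - \left(133 - 124\right) = 1 - \left(133 - 124\right) = 1 - 9 = -8$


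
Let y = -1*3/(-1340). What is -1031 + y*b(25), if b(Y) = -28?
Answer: -345406/335 ≈ -1031.1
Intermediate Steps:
y = 3/1340 (y = -3*(-1/1340) = 3/1340 ≈ 0.0022388)
-1031 + y*b(25) = -1031 + (3/1340)*(-28) = -1031 - 21/335 = -345406/335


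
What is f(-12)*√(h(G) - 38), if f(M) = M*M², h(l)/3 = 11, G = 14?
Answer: -1728*I*√5 ≈ -3863.9*I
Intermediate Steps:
h(l) = 33 (h(l) = 3*11 = 33)
f(M) = M³
f(-12)*√(h(G) - 38) = (-12)³*√(33 - 38) = -1728*I*√5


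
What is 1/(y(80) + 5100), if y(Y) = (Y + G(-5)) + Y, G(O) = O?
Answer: 1/5255 ≈ 0.00019030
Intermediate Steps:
y(Y) = -5 + 2*Y (y(Y) = (Y - 5) + Y = (-5 + Y) + Y = -5 + 2*Y)
1/(y(80) + 5100) = 1/((-5 + 2*80) + 5100) = 1/((-5 + 160) + 5100) = 1/(155 + 5100) = 1/5255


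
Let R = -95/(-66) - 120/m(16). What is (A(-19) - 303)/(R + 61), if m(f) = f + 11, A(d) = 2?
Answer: -59598/11483 ≈ -5.1901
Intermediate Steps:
m(f) = 11 + f
R = -595/198 (R = -95/(-66) - 120/(11 + 16) = -95*(-1/66) - 120/27 = 95/66 - 120*1/27 = 95/66 - 40/9 = -595/198 ≈ -3.0051)
(A(-19) - 303)/(R + 61) = (2 - 303)/(-595/198 + 61) = -301/11483/198 = -301*198/11483 = -59598/11483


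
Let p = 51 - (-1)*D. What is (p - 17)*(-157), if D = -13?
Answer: -3297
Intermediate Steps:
p = 38 (p = 51 - (-1)*(-13) = 51 - 1*13 = 51 - 13 = 38)
(p - 17)*(-157) = (38 - 17)*(-157) = 21*(-157) = -3297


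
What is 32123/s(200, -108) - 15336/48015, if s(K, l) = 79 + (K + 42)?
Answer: 170829221/1712535 ≈ 99.752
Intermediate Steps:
s(K, l) = 121 + K (s(K, l) = 79 + (42 + K) = 121 + K)
32123/s(200, -108) - 15336/48015 = 32123/(121 + 200) - 15336/48015 = 32123/321 - 15336*1/48015 = 32123*(1/321) - 1704/5335 = 32123/321 - 1704/5335 = 170829221/1712535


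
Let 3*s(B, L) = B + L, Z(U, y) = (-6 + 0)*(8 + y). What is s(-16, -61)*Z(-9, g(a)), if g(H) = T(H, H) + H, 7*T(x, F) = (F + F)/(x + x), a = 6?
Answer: 2178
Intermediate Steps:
T(x, F) = F/(7*x) (T(x, F) = ((F + F)/(x + x))/7 = ((2*F)/((2*x)))/7 = ((2*F)*(1/(2*x)))/7 = (F/x)/7 = F/(7*x))
g(H) = ⅐ + H (g(H) = H/(7*H) + H = ⅐ + H)
Z(U, y) = -48 - 6*y (Z(U, y) = -6*(8 + y) = -48 - 6*y)
s(B, L) = B/3 + L/3 (s(B, L) = (B + L)/3 = B/3 + L/3)
s(-16, -61)*Z(-9, g(a)) = ((⅓)*(-16) + (⅓)*(-61))*(-48 - 6*(⅐ + 6)) = (-16/3 - 61/3)*(-48 - 6*43/7) = -77*(-48 - 258/7)/3 = -77/3*(-594/7) = 2178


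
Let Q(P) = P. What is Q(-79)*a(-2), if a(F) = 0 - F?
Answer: -158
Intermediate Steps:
a(F) = -F
Q(-79)*a(-2) = -(-79)*(-2) = -79*2 = -158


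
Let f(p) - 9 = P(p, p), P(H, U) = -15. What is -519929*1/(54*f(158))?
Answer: 519929/324 ≈ 1604.7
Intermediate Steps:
f(p) = -6 (f(p) = 9 - 15 = -6)
-519929*1/(54*f(158)) = -519929/((-6*54)) = -519929/(-324) = -519929*(-1/324) = 519929/324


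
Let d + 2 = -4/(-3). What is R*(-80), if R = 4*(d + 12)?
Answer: -10880/3 ≈ -3626.7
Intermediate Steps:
d = -⅔ (d = -2 - 4/(-3) = -2 - 4*(-⅓) = -2 + 4/3 = -⅔ ≈ -0.66667)
R = 136/3 (R = 4*(-⅔ + 12) = 4*(34/3) = 136/3 ≈ 45.333)
R*(-80) = (136/3)*(-80) = -10880/3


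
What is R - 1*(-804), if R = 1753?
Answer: 2557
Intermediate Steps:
R - 1*(-804) = 1753 - 1*(-804) = 1753 + 804 = 2557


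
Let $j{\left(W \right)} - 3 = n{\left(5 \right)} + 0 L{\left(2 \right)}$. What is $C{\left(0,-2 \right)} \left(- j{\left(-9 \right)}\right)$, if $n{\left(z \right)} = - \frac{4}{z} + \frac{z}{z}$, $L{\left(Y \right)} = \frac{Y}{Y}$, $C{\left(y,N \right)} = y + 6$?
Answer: $- \frac{96}{5} \approx -19.2$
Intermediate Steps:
$C{\left(y,N \right)} = 6 + y$
$L{\left(Y \right)} = 1$
$n{\left(z \right)} = 1 - \frac{4}{z}$ ($n{\left(z \right)} = - \frac{4}{z} + 1 = 1 - \frac{4}{z}$)
$j{\left(W \right)} = \frac{16}{5}$ ($j{\left(W \right)} = 3 + \left(\frac{-4 + 5}{5} + 0 \cdot 1\right) = 3 + \left(\frac{1}{5} \cdot 1 + 0\right) = 3 + \left(\frac{1}{5} + 0\right) = 3 + \frac{1}{5} = \frac{16}{5}$)
$C{\left(0,-2 \right)} \left(- j{\left(-9 \right)}\right) = \left(6 + 0\right) \left(\left(-1\right) \frac{16}{5}\right) = 6 \left(- \frac{16}{5}\right) = - \frac{96}{5}$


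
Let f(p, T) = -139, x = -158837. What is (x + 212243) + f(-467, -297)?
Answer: 53267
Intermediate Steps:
(x + 212243) + f(-467, -297) = (-158837 + 212243) - 139 = 53406 - 139 = 53267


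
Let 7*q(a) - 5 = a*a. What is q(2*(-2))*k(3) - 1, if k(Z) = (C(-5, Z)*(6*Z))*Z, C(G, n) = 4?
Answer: 647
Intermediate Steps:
k(Z) = 24*Z**2 (k(Z) = (4*(6*Z))*Z = (24*Z)*Z = 24*Z**2)
q(a) = 5/7 + a**2/7 (q(a) = 5/7 + (a*a)/7 = 5/7 + a**2/7)
q(2*(-2))*k(3) - 1 = (5/7 + (2*(-2))**2/7)*(24*3**2) - 1 = (5/7 + (1/7)*(-4)**2)*(24*9) - 1 = (5/7 + (1/7)*16)*216 - 1 = (5/7 + 16/7)*216 - 1 = 3*216 - 1 = 648 - 1 = 647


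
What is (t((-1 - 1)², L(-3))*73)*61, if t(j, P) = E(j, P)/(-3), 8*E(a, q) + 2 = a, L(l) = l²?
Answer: -4453/12 ≈ -371.08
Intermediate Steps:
E(a, q) = -¼ + a/8
t(j, P) = 1/12 - j/24 (t(j, P) = (-¼ + j/8)/(-3) = (-¼ + j/8)*(-⅓) = 1/12 - j/24)
(t((-1 - 1)², L(-3))*73)*61 = ((1/12 - (-1 - 1)²/24)*73)*61 = ((1/12 - 1/24*(-2)²)*73)*61 = ((1/12 - 1/24*4)*73)*61 = ((1/12 - ⅙)*73)*61 = -1/12*73*61 = -73/12*61 = -4453/12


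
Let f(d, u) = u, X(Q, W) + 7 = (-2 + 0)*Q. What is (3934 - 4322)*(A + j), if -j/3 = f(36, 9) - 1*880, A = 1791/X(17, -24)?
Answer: -40872696/41 ≈ -9.9690e+5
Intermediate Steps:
X(Q, W) = -7 - 2*Q (X(Q, W) = -7 + (-2 + 0)*Q = -7 - 2*Q)
A = -1791/41 (A = 1791/(-7 - 2*17) = 1791/(-7 - 34) = 1791/(-41) = 1791*(-1/41) = -1791/41 ≈ -43.683)
j = 2613 (j = -3*(9 - 1*880) = -3*(9 - 880) = -3*(-871) = 2613)
(3934 - 4322)*(A + j) = (3934 - 4322)*(-1791/41 + 2613) = -388*105342/41 = -40872696/41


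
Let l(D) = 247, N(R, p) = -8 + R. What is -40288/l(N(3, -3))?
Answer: -40288/247 ≈ -163.11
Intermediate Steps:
-40288/l(N(3, -3)) = -40288/247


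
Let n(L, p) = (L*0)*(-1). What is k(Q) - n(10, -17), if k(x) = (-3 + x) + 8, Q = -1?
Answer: 4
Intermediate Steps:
n(L, p) = 0 (n(L, p) = 0*(-1) = 0)
k(x) = 5 + x
k(Q) - n(10, -17) = (5 - 1) - 1*0 = 4 + 0 = 4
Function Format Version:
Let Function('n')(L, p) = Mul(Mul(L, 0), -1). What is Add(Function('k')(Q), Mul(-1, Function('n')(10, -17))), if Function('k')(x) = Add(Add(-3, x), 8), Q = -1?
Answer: 4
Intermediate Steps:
Function('n')(L, p) = 0 (Function('n')(L, p) = Mul(0, -1) = 0)
Function('k')(x) = Add(5, x)
Add(Function('k')(Q), Mul(-1, Function('n')(10, -17))) = Add(Add(5, -1), Mul(-1, 0)) = Add(4, 0) = 4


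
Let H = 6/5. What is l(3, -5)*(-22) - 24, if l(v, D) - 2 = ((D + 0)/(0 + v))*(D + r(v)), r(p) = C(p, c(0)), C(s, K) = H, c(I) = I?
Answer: -622/3 ≈ -207.33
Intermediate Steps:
H = 6/5 (H = 6*(1/5) = 6/5 ≈ 1.2000)
C(s, K) = 6/5
r(p) = 6/5
l(v, D) = 2 + D*(6/5 + D)/v (l(v, D) = 2 + ((D + 0)/(0 + v))*(D + 6/5) = 2 + (D/v)*(6/5 + D) = 2 + D*(6/5 + D)/v)
l(3, -5)*(-22) - 24 = (((-5)**2 + 2*3 + (6/5)*(-5))/3)*(-22) - 24 = ((25 + 6 - 6)/3)*(-22) - 24 = ((1/3)*25)*(-22) - 24 = (25/3)*(-22) - 24 = -550/3 - 24 = -622/3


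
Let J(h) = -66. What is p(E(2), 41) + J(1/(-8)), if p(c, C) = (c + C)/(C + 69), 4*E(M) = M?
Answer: -14437/220 ≈ -65.623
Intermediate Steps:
E(M) = M/4
p(c, C) = (C + c)/(69 + C)
p(E(2), 41) + J(1/(-8)) = (41 + (¼)*2)/(69 + 41) - 66 = (41 + ½)/110 - 66 = (1/110)*(83/2) - 66 = 83/220 - 66 = -14437/220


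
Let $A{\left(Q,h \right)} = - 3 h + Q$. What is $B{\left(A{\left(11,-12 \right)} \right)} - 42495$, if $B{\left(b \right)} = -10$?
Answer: $-42505$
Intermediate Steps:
$A{\left(Q,h \right)} = Q - 3 h$
$B{\left(A{\left(11,-12 \right)} \right)} - 42495 = -10 - 42495 = -42505$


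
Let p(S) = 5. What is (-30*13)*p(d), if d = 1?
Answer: -1950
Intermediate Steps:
(-30*13)*p(d) = -30*13*5 = -390*5 = -1950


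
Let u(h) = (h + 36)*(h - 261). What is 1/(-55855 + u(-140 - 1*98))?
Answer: 1/44943 ≈ 2.2250e-5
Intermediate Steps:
u(h) = (-261 + h)*(36 + h) (u(h) = (36 + h)*(-261 + h) = (-261 + h)*(36 + h))
1/(-55855 + u(-140 - 1*98)) = 1/(-55855 + (-9396 + (-140 - 1*98)**2 - 225*(-140 - 1*98))) = 1/(-55855 + (-9396 + (-140 - 98)**2 - 225*(-140 - 98))) = 1/(-55855 + (-9396 + (-238)**2 - 225*(-238))) = 1/(-55855 + (-9396 + 56644 + 53550)) = 1/(-55855 + 100798) = 1/44943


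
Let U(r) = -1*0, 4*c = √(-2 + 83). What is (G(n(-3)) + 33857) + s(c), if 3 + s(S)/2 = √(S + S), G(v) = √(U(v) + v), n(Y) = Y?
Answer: 33851 + 3*√2 + I*√3 ≈ 33855.0 + 1.732*I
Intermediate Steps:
c = 9/4 (c = √(-2 + 83)/4 = √81/4 = (¼)*9 = 9/4 ≈ 2.2500)
U(r) = 0
G(v) = √v (G(v) = √(0 + v) = √v)
s(S) = -6 + 2*√2*√S (s(S) = -6 + 2*√(S + S) = -6 + 2*√(2*S) = -6 + 2*(√2*√S) = -6 + 2*√2*√S)
(G(n(-3)) + 33857) + s(c) = (√(-3) + 33857) + (-6 + 2*√2*√(9/4)) = (I*√3 + 33857) + (-6 + 2*√2*(3/2)) = (33857 + I*√3) + (-6 + 3*√2) = 33851 + 3*√2 + I*√3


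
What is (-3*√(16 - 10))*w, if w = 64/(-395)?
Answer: 192*√6/395 ≈ 1.1906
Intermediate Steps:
w = -64/395 (w = 64*(-1/395) = -64/395 ≈ -0.16203)
(-3*√(16 - 10))*w = -3*√(16 - 10)*(-64/395) = -3*√6*(-64/395) = 192*√6/395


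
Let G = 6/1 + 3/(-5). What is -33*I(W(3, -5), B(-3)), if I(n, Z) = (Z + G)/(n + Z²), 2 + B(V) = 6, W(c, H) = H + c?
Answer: -1551/70 ≈ -22.157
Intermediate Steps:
G = 27/5 (G = 6*1 + 3*(-⅕) = 6 - ⅗ = 27/5 ≈ 5.4000)
B(V) = 4 (B(V) = -2 + 6 = 4)
I(n, Z) = (27/5 + Z)/(n + Z²) (I(n, Z) = (Z + 27/5)/(n + Z²) = (27/5 + Z)/(n + Z²))
-33*I(W(3, -5), B(-3)) = -33*(27/5 + 4)/((-5 + 3) + 4²) = -33*47/((-2 + 16)*5) = -33*47/(14*5) = -33*47/70 = -1551/70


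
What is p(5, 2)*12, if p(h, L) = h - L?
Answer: 36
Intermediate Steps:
p(5, 2)*12 = (5 - 1*2)*12 = (5 - 2)*12 = 3*12 = 36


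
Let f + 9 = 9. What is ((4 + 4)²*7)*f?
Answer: 0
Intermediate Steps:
f = 0 (f = -9 + 9 = 0)
((4 + 4)²*7)*f = ((4 + 4)²*7)*0 = (8²*7)*0 = (64*7)*0 = 448*0 = 0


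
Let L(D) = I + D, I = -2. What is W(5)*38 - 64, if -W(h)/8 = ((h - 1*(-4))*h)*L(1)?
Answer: 13616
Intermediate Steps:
L(D) = -2 + D
W(h) = 8*h*(4 + h) (W(h) = -8*(h - 1*(-4))*h*(-2 + 1) = -8*(h + 4)*h*(-1) = -8*(4 + h)*h*(-1) = -8*h*(4 + h)*(-1) = -(-8)*h*(4 + h) = 8*h*(4 + h))
W(5)*38 - 64 = (8*5*(4 + 5))*38 - 64 = (8*5*9)*38 - 64 = 360*38 - 64 = 13680 - 64 = 13616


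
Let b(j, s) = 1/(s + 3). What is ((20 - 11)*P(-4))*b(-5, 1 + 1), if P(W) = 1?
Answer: 9/5 ≈ 1.8000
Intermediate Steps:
b(j, s) = 1/(3 + s)
((20 - 11)*P(-4))*b(-5, 1 + 1) = ((20 - 11)*1)/(3 + (1 + 1)) = (9*1)/(3 + 2) = 9/5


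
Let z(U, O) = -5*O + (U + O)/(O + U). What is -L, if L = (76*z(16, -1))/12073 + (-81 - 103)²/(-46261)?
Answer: 387648472/558509053 ≈ 0.69408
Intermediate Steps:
z(U, O) = 1 - 5*O (z(U, O) = -5*O + (O + U)/(O + U) = -5*O + 1 = 1 - 5*O)
L = -387648472/558509053 (L = (76*(1 - 5*(-1)))/12073 + (-81 - 103)²/(-46261) = (76*(1 + 5))*(1/12073) + (-184)²*(-1/46261) = (76*6)*(1/12073) + 33856*(-1/46261) = 456*(1/12073) - 33856/46261 = 456/12073 - 33856/46261 = -387648472/558509053 ≈ -0.69408)
-L = -1*(-387648472/558509053) = 387648472/558509053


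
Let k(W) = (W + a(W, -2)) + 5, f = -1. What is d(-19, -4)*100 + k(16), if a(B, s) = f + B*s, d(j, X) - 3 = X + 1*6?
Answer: 488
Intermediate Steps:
d(j, X) = 9 + X (d(j, X) = 3 + (X + 1*6) = 3 + (X + 6) = 3 + (6 + X) = 9 + X)
a(B, s) = -1 + B*s
k(W) = 4 - W (k(W) = (W + (-1 + W*(-2))) + 5 = (W + (-1 - 2*W)) + 5 = (-1 - W) + 5 = 4 - W)
d(-19, -4)*100 + k(16) = (9 - 4)*100 + (4 - 1*16) = 5*100 + (4 - 16) = 500 - 12 = 488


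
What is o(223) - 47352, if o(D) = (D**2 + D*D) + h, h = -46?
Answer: 52060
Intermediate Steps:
o(D) = -46 + 2*D**2 (o(D) = (D**2 + D*D) - 46 = (D**2 + D**2) - 46 = 2*D**2 - 46 = -46 + 2*D**2)
o(223) - 47352 = (-46 + 2*223**2) - 47352 = (-46 + 2*49729) - 47352 = (-46 + 99458) - 47352 = 99412 - 47352 = 52060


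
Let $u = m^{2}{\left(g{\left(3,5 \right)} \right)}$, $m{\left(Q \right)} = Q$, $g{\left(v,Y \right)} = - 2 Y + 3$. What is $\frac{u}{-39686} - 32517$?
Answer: $- \frac{1290469711}{39686} \approx -32517.0$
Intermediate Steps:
$g{\left(v,Y \right)} = 3 - 2 Y$
$u = 49$ ($u = \left(3 - 10\right)^{2} = \left(-7\right)^{2} = 49$)
$\frac{u}{-39686} - 32517 = \frac{49}{-39686} - 32517 = 49 \left(- \frac{1}{39686}\right) - 32517 = - \frac{49}{39686} - 32517 = - \frac{1290469711}{39686}$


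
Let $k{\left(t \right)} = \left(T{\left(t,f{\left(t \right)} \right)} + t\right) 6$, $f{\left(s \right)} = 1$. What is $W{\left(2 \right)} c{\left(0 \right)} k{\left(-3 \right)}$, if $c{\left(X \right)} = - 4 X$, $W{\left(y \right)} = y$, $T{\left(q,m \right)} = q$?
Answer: $0$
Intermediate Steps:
$k{\left(t \right)} = 12 t$ ($k{\left(t \right)} = \left(t + t\right) 6 = 2 t 6 = 12 t$)
$W{\left(2 \right)} c{\left(0 \right)} k{\left(-3 \right)} = 2 \left(\left(-4\right) 0\right) 12 \left(-3\right) = 2 \cdot 0 \left(-36\right) = 0 \left(-36\right) = 0$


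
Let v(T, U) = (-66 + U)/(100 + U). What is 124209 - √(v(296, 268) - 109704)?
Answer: 124209 - I*√928530010/92 ≈ 1.2421e+5 - 331.22*I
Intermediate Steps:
v(T, U) = (-66 + U)/(100 + U)
124209 - √(v(296, 268) - 109704) = 124209 - √((-66 + 268)/(100 + 268) - 109704) = 124209 - √(202/368 - 109704) = 124209 - √((1/368)*202 - 109704) = 124209 - √(101/184 - 109704) = 124209 - √(-20185435/184) = 124209 - I*√928530010/92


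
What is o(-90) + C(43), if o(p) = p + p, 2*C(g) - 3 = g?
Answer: -157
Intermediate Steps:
C(g) = 3/2 + g/2
o(p) = 2*p
o(-90) + C(43) = 2*(-90) + (3/2 + (1/2)*43) = -180 + (3/2 + 43/2) = -180 + 23 = -157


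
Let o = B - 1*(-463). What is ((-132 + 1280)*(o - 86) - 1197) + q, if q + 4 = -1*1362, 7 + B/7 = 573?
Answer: 4978609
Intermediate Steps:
B = 3962 (B = -49 + 7*573 = -49 + 4011 = 3962)
o = 4425 (o = 3962 - 1*(-463) = 3962 + 463 = 4425)
q = -1366 (q = -4 - 1*1362 = -4 - 1362 = -1366)
((-132 + 1280)*(o - 86) - 1197) + q = ((-132 + 1280)*(4425 - 86) - 1197) - 1366 = (1148*4339 - 1197) - 1366 = (4981172 - 1197) - 1366 = 4979975 - 1366 = 4978609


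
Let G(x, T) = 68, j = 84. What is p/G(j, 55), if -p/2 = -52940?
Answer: 26470/17 ≈ 1557.1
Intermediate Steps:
p = 105880 (p = -2*(-52940) = 105880)
p/G(j, 55) = 105880/68 = 105880*(1/68) = 26470/17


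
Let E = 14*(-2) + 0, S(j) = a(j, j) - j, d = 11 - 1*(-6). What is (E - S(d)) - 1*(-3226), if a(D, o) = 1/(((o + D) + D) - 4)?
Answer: 151104/47 ≈ 3215.0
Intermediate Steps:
d = 17 (d = 11 + 6 = 17)
a(D, o) = 1/(-4 + o + 2*D) (a(D, o) = 1/(((D + o) + D) - 4) = 1/((o + 2*D) - 4) = 1/(-4 + o + 2*D))
S(j) = 1/(-4 + 3*j) - j (S(j) = 1/(-4 + j + 2*j) - j = 1/(-4 + 3*j) - j)
E = -28 (E = -28 + 0 = -28)
(E - S(d)) - 1*(-3226) = (-28 - (1 - 1*17*(-4 + 3*17))/(-4 + 3*17)) - 1*(-3226) = (-28 - (1 - 1*17*(-4 + 51))/(-4 + 51)) + 3226 = (-28 - (1 - 1*17*47)/47) + 3226 = (-28 - (1 - 799)/47) + 3226 = (-28 - (-798)/47) + 3226 = (-28 - 1*(-798/47)) + 3226 = (-28 + 798/47) + 3226 = -518/47 + 3226 = 151104/47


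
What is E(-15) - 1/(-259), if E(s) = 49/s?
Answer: -12676/3885 ≈ -3.2628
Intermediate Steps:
E(-15) - 1/(-259) = 49/(-15) - 1/(-259) = 49*(-1/15) - 1*(-1/259) = -49/15 + 1/259 = -12676/3885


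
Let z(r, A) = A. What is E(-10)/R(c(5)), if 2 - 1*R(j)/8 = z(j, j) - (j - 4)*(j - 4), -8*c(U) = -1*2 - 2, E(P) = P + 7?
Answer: -3/110 ≈ -0.027273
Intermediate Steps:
E(P) = 7 + P
c(U) = ½ (c(U) = -(-1*2 - 2)/8 = -(-2 - 2)/8 = -⅛*(-4) = ½)
R(j) = 16 - 8*j + 8*(-4 + j)² (R(j) = 16 - 8*(j - (j - 4)*(j - 4)) = 16 - 8*(j - (-4 + j)*(-4 + j)) = 16 - 8*(j - (-4 + j)²) = 16 + (-8*j + 8*(-4 + j)²) = 16 - 8*j + 8*(-4 + j)²)
E(-10)/R(c(5)) = (7 - 10)/(16 - 8*½ + 8*(-4 + ½)²) = -3/(16 - 4 + 8*(-7/2)²) = -3/(16 - 4 + 8*(49/4)) = -3/(16 - 4 + 98) = -3/110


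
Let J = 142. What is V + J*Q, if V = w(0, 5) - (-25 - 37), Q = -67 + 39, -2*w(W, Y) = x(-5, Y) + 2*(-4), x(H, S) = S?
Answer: -7825/2 ≈ -3912.5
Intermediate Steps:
w(W, Y) = 4 - Y/2 (w(W, Y) = -(Y + 2*(-4))/2 = -(Y - 8)/2 = -(-8 + Y)/2 = 4 - Y/2)
Q = -28
V = 127/2 (V = (4 - 1/2*5) - (-25 - 37) = (4 - 5/2) - 1*(-62) = 3/2 + 62 = 127/2 ≈ 63.500)
V + J*Q = 127/2 + 142*(-28) = 127/2 - 3976 = -7825/2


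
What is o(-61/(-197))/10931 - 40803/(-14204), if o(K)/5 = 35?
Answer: 6694079/2317372 ≈ 2.8886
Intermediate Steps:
o(K) = 175 (o(K) = 5*35 = 175)
o(-61/(-197))/10931 - 40803/(-14204) = 175/10931 - 40803/(-14204) = 175*(1/10931) - 40803*(-1/14204) = 175/10931 + 609/212 = 6694079/2317372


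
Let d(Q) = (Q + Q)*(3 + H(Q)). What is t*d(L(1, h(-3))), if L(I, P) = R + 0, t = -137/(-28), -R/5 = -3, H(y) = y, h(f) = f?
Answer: 18495/7 ≈ 2642.1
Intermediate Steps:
R = 15 (R = -5*(-3) = 15)
t = 137/28 (t = -137*(-1/28) = 137/28 ≈ 4.8929)
L(I, P) = 15 (L(I, P) = 15 + 0 = 15)
d(Q) = 2*Q*(3 + Q) (d(Q) = (Q + Q)*(3 + Q) = (2*Q)*(3 + Q) = 2*Q*(3 + Q))
t*d(L(1, h(-3))) = 137*(2*15*(3 + 15))/28 = 137*(2*15*18)/28 = (137/28)*540 = 18495/7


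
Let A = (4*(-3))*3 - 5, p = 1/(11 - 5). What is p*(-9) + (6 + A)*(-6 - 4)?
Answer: 697/2 ≈ 348.50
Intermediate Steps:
p = ⅙ (p = 1/6 = ⅙ ≈ 0.16667)
A = -41 (A = -12*3 - 5 = -36 - 5 = -41)
p*(-9) + (6 + A)*(-6 - 4) = (⅙)*(-9) + (6 - 41)*(-6 - 4) = -3/2 - 35*(-10) = -3/2 + 350 = 697/2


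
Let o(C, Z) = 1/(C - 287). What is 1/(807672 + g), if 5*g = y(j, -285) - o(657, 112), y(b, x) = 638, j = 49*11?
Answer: 1850/1494429259 ≈ 1.2379e-6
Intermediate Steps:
o(C, Z) = 1/(-287 + C)
j = 539
g = 236059/1850 (g = (638 - 1/(-287 + 657))/5 = (638 - 1/370)/5 = (⅕)*(236059/370) = 236059/1850 ≈ 127.60)
1/(807672 + g) = 1/(807672 + 236059/1850) = 1/(1494429259/1850) = 1850/1494429259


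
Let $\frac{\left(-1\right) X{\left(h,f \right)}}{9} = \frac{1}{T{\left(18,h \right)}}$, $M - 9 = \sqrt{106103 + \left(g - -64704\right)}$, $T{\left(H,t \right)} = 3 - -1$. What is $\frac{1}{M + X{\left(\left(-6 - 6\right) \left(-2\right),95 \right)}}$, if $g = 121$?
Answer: $- \frac{12}{303791} + \frac{64 \sqrt{1187}}{911373} \approx 0.0023799$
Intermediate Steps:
$T{\left(H,t \right)} = 4$ ($T{\left(H,t \right)} = 3 + 1 = 4$)
$M = 9 + 12 \sqrt{1187}$ ($M = 9 + \sqrt{106103 + \left(121 - -64704\right)} = 9 + \sqrt{106103 + \left(121 + 64704\right)} = 9 + \sqrt{106103 + 64825} = 9 + \sqrt{170928} = 9 + 12 \sqrt{1187} \approx 422.43$)
$X{\left(h,f \right)} = - \frac{9}{4}$
$\frac{1}{M + X{\left(\left(-6 - 6\right) \left(-2\right),95 \right)}} = \frac{1}{\left(9 + 12 \sqrt{1187}\right) - \frac{9}{4}} = \frac{1}{\frac{27}{4} + 12 \sqrt{1187}}$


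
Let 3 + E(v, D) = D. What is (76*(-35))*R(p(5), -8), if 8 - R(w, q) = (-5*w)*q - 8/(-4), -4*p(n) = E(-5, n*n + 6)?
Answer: -760760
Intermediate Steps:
E(v, D) = -3 + D
p(n) = -¾ - n²/4 (p(n) = -(-3 + (n*n + 6))/4 = -(-3 + (n² + 6))/4 = -(-3 + (6 + n²))/4 = -(3 + n²)/4 = -¾ - n²/4)
R(w, q) = 6 + 5*q*w (R(w, q) = 8 - ((-5*w)*q - 8/(-4)) = 8 - (-5*q*w - 8*(-¼)) = 8 - (-5*q*w + 2) = 8 - (2 - 5*q*w) = 8 + (-2 + 5*q*w) = 6 + 5*q*w)
(76*(-35))*R(p(5), -8) = (76*(-35))*(6 + 5*(-8)*(-¾ - ¼*5²)) = -2660*(6 + 5*(-8)*(-¾ - ¼*25)) = -2660*(6 + 5*(-8)*(-¾ - 25/4)) = -2660*(6 + 5*(-8)*(-7)) = -2660*(6 + 280) = -2660*286 = -760760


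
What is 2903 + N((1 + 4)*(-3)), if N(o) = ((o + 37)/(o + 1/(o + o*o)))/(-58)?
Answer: 265107173/91321 ≈ 2903.0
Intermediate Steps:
N(o) = -(37 + o)/(58*(o + 1/(o + o**2))) (N(o) = ((37 + o)/(o + 1/(o + o**2)))*(-1/58) = -(37 + o)/(58*(o + 1/(o + o**2))))
2903 + N((1 + 4)*(-3)) = 2903 - (1 + 4)*(-3)*(37 + ((1 + 4)*(-3))**2 + 38*((1 + 4)*(-3)))/(58 + 58*((1 + 4)*(-3))**2 + 58*((1 + 4)*(-3))**3) = 2903 - 5*(-3)*(37 + (5*(-3))**2 + 38*(5*(-3)))/(58 + 58*(5*(-3))**2 + 58*(5*(-3))**3) = 2903 - 1*(-15)*(37 + (-15)**2 + 38*(-15))/(58 + 58*(-15)**2 + 58*(-15)**3) = 2903 - 1*(-15)*(37 + 225 - 570)/(58 + 58*225 + 58*(-3375)) = 2903 - 1*(-15)*(-308)/(58 + 13050 - 195750) = 2903 - 1*(-15)*(-308)/(-182642) = 2903 - 1*(-15)*(-1/182642)*(-308) = 2903 + 2310/91321 = 265107173/91321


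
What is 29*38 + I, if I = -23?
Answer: 1079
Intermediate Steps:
29*38 + I = 29*38 - 23 = 1102 - 23 = 1079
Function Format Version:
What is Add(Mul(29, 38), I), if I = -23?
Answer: 1079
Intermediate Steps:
Add(Mul(29, 38), I) = Add(Mul(29, 38), -23) = Add(1102, -23) = 1079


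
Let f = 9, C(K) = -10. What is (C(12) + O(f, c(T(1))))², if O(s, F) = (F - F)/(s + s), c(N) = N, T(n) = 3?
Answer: 100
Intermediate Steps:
O(s, F) = 0 (O(s, F) = 0/((2*s)) = 0*(1/(2*s)) = 0)
(C(12) + O(f, c(T(1))))² = (-10 + 0)² = (-10)² = 100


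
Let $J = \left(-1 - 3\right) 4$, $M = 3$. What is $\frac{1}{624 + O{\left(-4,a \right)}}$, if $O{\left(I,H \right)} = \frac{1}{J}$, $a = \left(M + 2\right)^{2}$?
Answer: $\frac{16}{9983} \approx 0.0016027$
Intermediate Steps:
$a = 25$ ($a = \left(3 + 2\right)^{2} = 5^{2} = 25$)
$J = -16$ ($J = \left(-4\right) 4 = -16$)
$O{\left(I,H \right)} = - \frac{1}{16}$ ($O{\left(I,H \right)} = \frac{1}{-16} = - \frac{1}{16}$)
$\frac{1}{624 + O{\left(-4,a \right)}} = \frac{1}{624 - \frac{1}{16}} = \frac{1}{\frac{9983}{16}} = \frac{16}{9983}$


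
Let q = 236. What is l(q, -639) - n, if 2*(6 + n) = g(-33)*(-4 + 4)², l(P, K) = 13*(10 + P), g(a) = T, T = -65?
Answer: 3204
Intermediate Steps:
g(a) = -65
l(P, K) = 130 + 13*P
n = -6 (n = -6 + (-65*(-4 + 4)²)/2 = -6 + (-65*0²)/2 = -6 + (-65*0)/2 = -6 + (½)*0 = -6 + 0 = -6)
l(q, -639) - n = (130 + 13*236) - 1*(-6) = (130 + 3068) + 6 = 3198 + 6 = 3204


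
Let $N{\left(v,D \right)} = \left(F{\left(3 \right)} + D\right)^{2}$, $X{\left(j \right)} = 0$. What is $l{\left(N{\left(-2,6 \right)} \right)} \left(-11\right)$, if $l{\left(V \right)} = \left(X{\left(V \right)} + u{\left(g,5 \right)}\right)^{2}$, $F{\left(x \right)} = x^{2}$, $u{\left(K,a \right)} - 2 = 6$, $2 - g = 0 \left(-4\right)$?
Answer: $-704$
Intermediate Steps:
$g = 2$ ($g = 2 - 0 \left(-4\right) = 2 - 0 = 2 + 0 = 2$)
$u{\left(K,a \right)} = 8$ ($u{\left(K,a \right)} = 2 + 6 = 8$)
$N{\left(v,D \right)} = \left(9 + D\right)^{2}$ ($N{\left(v,D \right)} = \left(3^{2} + D\right)^{2} = \left(9 + D\right)^{2}$)
$l{\left(V \right)} = 64$ ($l{\left(V \right)} = \left(0 + 8\right)^{2} = 8^{2} = 64$)
$l{\left(N{\left(-2,6 \right)} \right)} \left(-11\right) = 64 \left(-11\right) = -704$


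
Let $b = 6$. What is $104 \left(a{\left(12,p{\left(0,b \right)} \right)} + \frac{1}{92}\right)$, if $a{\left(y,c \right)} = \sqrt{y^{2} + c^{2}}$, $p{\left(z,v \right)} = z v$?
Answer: $\frac{28730}{23} \approx 1249.1$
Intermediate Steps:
$p{\left(z,v \right)} = v z$
$a{\left(y,c \right)} = \sqrt{c^{2} + y^{2}}$
$104 \left(a{\left(12,p{\left(0,b \right)} \right)} + \frac{1}{92}\right) = 104 \left(\sqrt{\left(6 \cdot 0\right)^{2} + 12^{2}} + \frac{1}{92}\right) = 104 \left(\sqrt{0^{2} + 144} + \frac{1}{92}\right) = 104 \left(\sqrt{0 + 144} + \frac{1}{92}\right) = 104 \left(\sqrt{144} + \frac{1}{92}\right) = 104 \left(12 + \frac{1}{92}\right) = 104 \cdot \frac{1105}{92} = \frac{28730}{23}$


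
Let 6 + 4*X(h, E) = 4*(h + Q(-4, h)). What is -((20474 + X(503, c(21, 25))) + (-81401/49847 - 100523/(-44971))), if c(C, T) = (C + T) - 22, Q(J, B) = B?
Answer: -96298094176429/4483338874 ≈ -21479.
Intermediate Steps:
c(C, T) = -22 + C + T
X(h, E) = -3/2 + 2*h (X(h, E) = -3/2 + (4*(h + h))/4 = -3/2 + (4*(2*h))/4 = -3/2 + (8*h)/4 = -3/2 + 2*h)
-((20474 + X(503, c(21, 25))) + (-81401/49847 - 100523/(-44971))) = -((20474 + (-3/2 + 2*503)) + (-81401/49847 - 100523/(-44971))) = -((20474 + (-3/2 + 1006)) + (-81401*1/49847 - 100523*(-1/44971))) = -((20474 + 2009/2) + (-81401/49847 + 100523/44971)) = -(42957/2 + 1350085610/2241669437) = -1*96298094176429/4483338874 = -96298094176429/4483338874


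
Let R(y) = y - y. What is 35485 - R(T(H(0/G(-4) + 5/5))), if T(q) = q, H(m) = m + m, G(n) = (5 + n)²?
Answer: 35485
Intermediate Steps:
H(m) = 2*m
R(y) = 0
35485 - R(T(H(0/G(-4) + 5/5))) = 35485 - 1*0 = 35485 + 0 = 35485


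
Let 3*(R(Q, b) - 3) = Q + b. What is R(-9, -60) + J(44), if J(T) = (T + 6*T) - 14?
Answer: 274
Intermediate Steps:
R(Q, b) = 3 + Q/3 + b/3 (R(Q, b) = 3 + (Q + b)/3 = 3 + (Q/3 + b/3) = 3 + Q/3 + b/3)
J(T) = -14 + 7*T (J(T) = 7*T - 14 = -14 + 7*T)
R(-9, -60) + J(44) = (3 + (1/3)*(-9) + (1/3)*(-60)) + (-14 + 7*44) = (3 - 3 - 20) + (-14 + 308) = -20 + 294 = 274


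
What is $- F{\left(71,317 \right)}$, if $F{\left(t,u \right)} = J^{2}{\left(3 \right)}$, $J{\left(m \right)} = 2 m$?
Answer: $-36$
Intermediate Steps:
$F{\left(t,u \right)} = 36$ ($F{\left(t,u \right)} = \left(2 \cdot 3\right)^{2} = 6^{2} = 36$)
$- F{\left(71,317 \right)} = \left(-1\right) 36 = -36$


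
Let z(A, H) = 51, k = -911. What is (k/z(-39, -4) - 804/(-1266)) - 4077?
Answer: -44057984/10761 ≈ -4094.2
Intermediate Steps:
(k/z(-39, -4) - 804/(-1266)) - 4077 = (-911/51 - 804/(-1266)) - 4077 = (-911*1/51 - 804*(-1/1266)) - 4077 = (-911/51 + 134/211) - 4077 = -185387/10761 - 4077 = -44057984/10761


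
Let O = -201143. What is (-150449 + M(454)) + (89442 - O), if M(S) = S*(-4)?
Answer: 138320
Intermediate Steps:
M(S) = -4*S
(-150449 + M(454)) + (89442 - O) = (-150449 - 4*454) + (89442 - 1*(-201143)) = (-150449 - 1816) + (89442 + 201143) = -152265 + 290585 = 138320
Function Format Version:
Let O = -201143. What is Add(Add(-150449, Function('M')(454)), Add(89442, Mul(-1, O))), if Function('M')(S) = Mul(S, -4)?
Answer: 138320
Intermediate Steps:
Function('M')(S) = Mul(-4, S)
Add(Add(-150449, Function('M')(454)), Add(89442, Mul(-1, O))) = Add(Add(-150449, Mul(-4, 454)), Add(89442, Mul(-1, -201143))) = Add(Add(-150449, -1816), Add(89442, 201143)) = Add(-152265, 290585) = 138320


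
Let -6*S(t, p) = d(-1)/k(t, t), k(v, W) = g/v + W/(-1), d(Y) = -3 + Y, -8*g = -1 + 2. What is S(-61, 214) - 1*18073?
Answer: -1614044435/89307 ≈ -18073.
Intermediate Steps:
g = -1/8 (g = -(-1 + 2)/8 = -1/8*1 = -1/8 ≈ -0.12500)
k(v, W) = -W - 1/(8*v) (k(v, W) = -1/(8*v) + W/(-1) = -1/(8*v) + W*(-1) = -1/(8*v) - W = -W - 1/(8*v))
S(t, p) = 2/(3*(-t - 1/(8*t))) (S(t, p) = -(-3 - 1)/(6*(-t - 1/(8*t))) = -(-2)/(3*(-t - 1/(8*t))) = 2/(3*(-t - 1/(8*t))))
S(-61, 214) - 1*18073 = -16*(-61)/(3 + 24*(-61)**2) - 1*18073 = -16*(-61)/(3 + 24*3721) - 18073 = -16*(-61)/(3 + 89304) - 18073 = -16*(-61)/89307 - 18073 = -16*(-61)*1/89307 - 18073 = 976/89307 - 18073 = -1614044435/89307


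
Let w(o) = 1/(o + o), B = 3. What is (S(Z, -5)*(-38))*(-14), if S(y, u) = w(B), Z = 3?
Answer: 266/3 ≈ 88.667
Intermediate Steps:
w(o) = 1/(2*o)
S(y, u) = 1/6 (S(y, u) = (1/2)/3 = (1/2)*(1/3) = 1/6)
(S(Z, -5)*(-38))*(-14) = ((1/6)*(-38))*(-14) = -19/3*(-14) = 266/3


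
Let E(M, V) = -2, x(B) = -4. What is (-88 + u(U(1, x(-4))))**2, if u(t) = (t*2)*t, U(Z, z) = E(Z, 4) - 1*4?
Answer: 256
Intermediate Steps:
U(Z, z) = -6 (U(Z, z) = -2 - 1*4 = -2 - 4 = -6)
u(t) = 2*t**2 (u(t) = (2*t)*t = 2*t**2)
(-88 + u(U(1, x(-4))))**2 = (-88 + 2*(-6)**2)**2 = (-88 + 2*36)**2 = (-88 + 72)**2 = (-16)**2 = 256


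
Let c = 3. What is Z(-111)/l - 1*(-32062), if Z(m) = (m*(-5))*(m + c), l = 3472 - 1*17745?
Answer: 457680866/14273 ≈ 32066.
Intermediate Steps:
l = -14273 (l = 3472 - 17745 = -14273)
Z(m) = -5*m*(3 + m) (Z(m) = (m*(-5))*(m + 3) = (-5*m)*(3 + m) = -5*m*(3 + m))
Z(-111)/l - 1*(-32062) = -5*(-111)*(3 - 111)/(-14273) - 1*(-32062) = -5*(-111)*(-108)*(-1/14273) + 32062 = -59940*(-1/14273) + 32062 = 59940/14273 + 32062 = 457680866/14273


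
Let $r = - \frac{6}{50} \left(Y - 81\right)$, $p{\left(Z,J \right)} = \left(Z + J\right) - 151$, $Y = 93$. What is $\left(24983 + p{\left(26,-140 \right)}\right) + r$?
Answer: $\frac{617914}{25} \approx 24717.0$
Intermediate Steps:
$p{\left(Z,J \right)} = -151 + J + Z$ ($p{\left(Z,J \right)} = \left(J + Z\right) - 151 = -151 + J + Z$)
$r = - \frac{36}{25}$ ($r = - \frac{6}{50} \left(93 - 81\right) = \left(-6\right) \frac{1}{50} \cdot 12 = \left(- \frac{3}{25}\right) 12 = - \frac{36}{25} \approx -1.44$)
$\left(24983 + p{\left(26,-140 \right)}\right) + r = \left(24983 - 265\right) - \frac{36}{25} = 24718 - \frac{36}{25} = \frac{617914}{25}$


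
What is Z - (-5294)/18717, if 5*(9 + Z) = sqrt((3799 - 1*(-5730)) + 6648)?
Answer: -163159/18717 + sqrt(16177)/5 ≈ 16.721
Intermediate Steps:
Z = -9 + sqrt(16177)/5 (Z = -9 + sqrt((3799 - 1*(-5730)) + 6648)/5 = -9 + sqrt((3799 + 5730) + 6648)/5 = -9 + sqrt(9529 + 6648)/5 = -9 + sqrt(16177)/5 ≈ 16.438)
Z - (-5294)/18717 = (-9 + sqrt(16177)/5) - (-5294)/18717 = (-9 + sqrt(16177)/5) - 1*(-5294/18717) = (-9 + sqrt(16177)/5) + 5294/18717 = -163159/18717 + sqrt(16177)/5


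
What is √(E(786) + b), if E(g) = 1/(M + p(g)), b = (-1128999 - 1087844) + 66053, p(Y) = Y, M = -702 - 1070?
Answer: I*√2090989435826/986 ≈ 1466.6*I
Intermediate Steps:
M = -1772
b = -2150790 (b = -2216843 + 66053 = -2150790)
E(g) = 1/(-1772 + g)
√(E(786) + b) = √(1/(-1772 + 786) - 2150790) = √(1/(-986) - 2150790) = √(-1/986 - 2150790) = √(-2120678941/986) = I*√2090989435826/986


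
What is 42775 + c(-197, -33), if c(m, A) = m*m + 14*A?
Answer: 81122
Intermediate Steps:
c(m, A) = m² + 14*A
42775 + c(-197, -33) = 42775 + ((-197)² + 14*(-33)) = 42775 + (38809 - 462) = 42775 + 38347 = 81122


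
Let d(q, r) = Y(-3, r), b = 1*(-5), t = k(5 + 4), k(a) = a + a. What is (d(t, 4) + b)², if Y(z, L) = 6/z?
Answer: 49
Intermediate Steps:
k(a) = 2*a
t = 18 (t = 2*(5 + 4) = 2*9 = 18)
b = -5
d(q, r) = -2 (d(q, r) = 6/(-3) = 6*(-⅓) = -2)
(d(t, 4) + b)² = (-2 - 5)² = (-7)² = 49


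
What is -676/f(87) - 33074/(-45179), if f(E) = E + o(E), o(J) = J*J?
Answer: 55668385/86472606 ≈ 0.64377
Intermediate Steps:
o(J) = J²
f(E) = E + E²
-676/f(87) - 33074/(-45179) = -676*1/(87*(1 + 87)) - 33074/(-45179) = -676/(87*88) - 33074*(-1/45179) = -676/7656 + 33074/45179 = -676*1/7656 + 33074/45179 = -169/1914 + 33074/45179 = 55668385/86472606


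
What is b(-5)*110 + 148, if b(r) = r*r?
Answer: 2898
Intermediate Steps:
b(r) = r²
b(-5)*110 + 148 = (-5)²*110 + 148 = 25*110 + 148 = 2750 + 148 = 2898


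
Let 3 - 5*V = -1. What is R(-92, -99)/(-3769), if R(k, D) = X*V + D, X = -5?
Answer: 103/3769 ≈ 0.027328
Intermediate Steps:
V = ⅘ (V = ⅗ - ⅕*(-1) = ⅗ + ⅕ = ⅘ ≈ 0.80000)
R(k, D) = -4 + D (R(k, D) = -5*⅘ + D = -4 + D)
R(-92, -99)/(-3769) = (-4 - 99)/(-3769) = -103*(-1/3769) = 103/3769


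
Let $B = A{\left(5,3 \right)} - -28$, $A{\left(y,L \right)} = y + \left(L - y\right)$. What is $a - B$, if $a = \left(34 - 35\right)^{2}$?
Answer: $-30$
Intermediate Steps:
$A{\left(y,L \right)} = L$
$B = 31$ ($B = 3 - -28 = 3 + 28 = 31$)
$a = 1$ ($a = \left(-1\right)^{2} = 1$)
$a - B = 1 - 31 = -30$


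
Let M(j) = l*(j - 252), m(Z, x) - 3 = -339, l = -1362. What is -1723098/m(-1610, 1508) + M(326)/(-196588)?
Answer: 2016513419/393176 ≈ 5128.8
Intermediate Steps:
m(Z, x) = -336 (m(Z, x) = 3 - 339 = -336)
M(j) = 343224 - 1362*j (M(j) = -1362*(j - 252) = -1362*(-252 + j) = 343224 - 1362*j)
-1723098/m(-1610, 1508) + M(326)/(-196588) = -1723098/(-336) + (343224 - 1362*326)/(-196588) = -1723098*(-1/336) + (343224 - 444012)*(-1/196588) = 287183/56 - 100788*(-1/196588) = 287183/56 + 25197/49147 = 2016513419/393176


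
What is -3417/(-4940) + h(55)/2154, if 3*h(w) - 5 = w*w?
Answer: 6174809/5320380 ≈ 1.1606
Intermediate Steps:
h(w) = 5/3 + w²/3 (h(w) = 5/3 + (w*w)/3 = 5/3 + w²/3)
-3417/(-4940) + h(55)/2154 = -3417/(-4940) + (5/3 + (⅓)*55²)/2154 = -3417*(-1/4940) + (5/3 + (⅓)*3025)*(1/2154) = 3417/4940 + (5/3 + 3025/3)*(1/2154) = 3417/4940 + 1010*(1/2154) = 3417/4940 + 505/1077 = 6174809/5320380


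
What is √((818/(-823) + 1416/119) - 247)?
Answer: 3*I*√251615529109/97937 ≈ 15.365*I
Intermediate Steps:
√((818/(-823) + 1416/119) - 247) = √((818*(-1/823) + 1416*(1/119)) - 247) = √((-818/823 + 1416/119) - 247) = √(1068026/97937 - 247) = √(-23122413/97937) = 3*I*√251615529109/97937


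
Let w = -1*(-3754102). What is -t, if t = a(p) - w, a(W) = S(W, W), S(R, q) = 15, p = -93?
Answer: 3754087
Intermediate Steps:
a(W) = 15
w = 3754102
t = -3754087 (t = 15 - 1*3754102 = 15 - 3754102 = -3754087)
-t = -1*(-3754087) = 3754087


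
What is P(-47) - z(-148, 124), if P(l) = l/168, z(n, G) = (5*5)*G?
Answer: -520847/168 ≈ -3100.3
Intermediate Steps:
z(n, G) = 25*G
P(l) = l/168 (P(l) = l*(1/168) = l/168)
P(-47) - z(-148, 124) = (1/168)*(-47) - 25*124 = -47/168 - 1*3100 = -47/168 - 3100 = -520847/168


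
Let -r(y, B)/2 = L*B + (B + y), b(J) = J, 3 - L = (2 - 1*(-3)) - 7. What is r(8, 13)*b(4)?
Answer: -688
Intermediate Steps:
L = 5 (L = 3 - ((2 - 1*(-3)) - 7) = 3 - ((2 + 3) - 7) = 3 - (5 - 7) = 3 - 1*(-2) = 3 + 2 = 5)
r(y, B) = -12*B - 2*y (r(y, B) = -2*(5*B + (B + y)) = -2*(y + 6*B) = -12*B - 2*y)
r(8, 13)*b(4) = (-12*13 - 2*8)*4 = (-156 - 16)*4 = -172*4 = -688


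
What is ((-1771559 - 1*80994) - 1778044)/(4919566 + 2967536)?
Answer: -1210199/2629034 ≈ -0.46032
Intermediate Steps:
((-1771559 - 1*80994) - 1778044)/(4919566 + 2967536) = ((-1771559 - 80994) - 1778044)/7887102 = (-1852553 - 1778044)*(1/7887102) = -3630597*1/7887102 = -1210199/2629034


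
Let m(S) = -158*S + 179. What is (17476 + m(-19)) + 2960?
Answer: 23617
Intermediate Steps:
m(S) = 179 - 158*S
(17476 + m(-19)) + 2960 = (17476 + (179 - 158*(-19))) + 2960 = (17476 + (179 + 3002)) + 2960 = (17476 + 3181) + 2960 = 20657 + 2960 = 23617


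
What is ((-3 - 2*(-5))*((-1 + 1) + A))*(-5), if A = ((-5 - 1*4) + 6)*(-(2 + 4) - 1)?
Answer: -735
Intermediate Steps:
A = 21 (A = ((-5 - 4) + 6)*(-1*6 - 1) = (-9 + 6)*(-6 - 1) = -3*(-7) = 21)
((-3 - 2*(-5))*((-1 + 1) + A))*(-5) = ((-3 - 2*(-5))*((-1 + 1) + 21))*(-5) = ((-3 + 10)*(0 + 21))*(-5) = (7*21)*(-5) = 147*(-5) = -735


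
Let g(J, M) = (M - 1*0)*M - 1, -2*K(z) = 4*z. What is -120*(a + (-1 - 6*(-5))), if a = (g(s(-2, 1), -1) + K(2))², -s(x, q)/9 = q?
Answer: -5400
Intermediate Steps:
s(x, q) = -9*q
K(z) = -2*z
g(J, M) = -1 + M² (g(J, M) = (M + 0)*M - 1 = M*M - 1 = M² - 1 = -1 + M²)
a = 16 (a = ((-1 + (-1)²) - 2*2)² = ((-1 + 1) - 4)² = (0 - 4)² = (-4)² = 16)
-120*(a + (-1 - 6*(-5))) = -120*(16 + (-1 - 6*(-5))) = -120*(16 + (-1 + 30)) = -120*(16 + 29) = -120*45 = -5400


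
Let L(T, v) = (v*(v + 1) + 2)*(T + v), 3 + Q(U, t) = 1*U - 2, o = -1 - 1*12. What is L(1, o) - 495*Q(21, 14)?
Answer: -9816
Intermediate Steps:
o = -13 (o = -1 - 12 = -13)
Q(U, t) = -5 + U (Q(U, t) = -3 + (1*U - 2) = -3 + (U - 2) = -3 + (-2 + U) = -5 + U)
L(T, v) = (2 + v*(1 + v))*(T + v) (L(T, v) = (v*(1 + v) + 2)*(T + v) = (2 + v*(1 + v))*(T + v))
L(1, o) - 495*Q(21, 14) = ((-13)² + (-13)³ + 2*1 + 2*(-13) + 1*(-13) + 1*(-13)²) - 495*(-5 + 21) = (169 - 2197 + 2 - 26 - 13 + 1*169) - 495*16 = (169 - 2197 + 2 - 26 - 13 + 169) - 7920 = -1896 - 7920 = -9816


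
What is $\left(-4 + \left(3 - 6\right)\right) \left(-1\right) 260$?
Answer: $1820$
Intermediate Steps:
$\left(-4 + \left(3 - 6\right)\right) \left(-1\right) 260 = \left(-4 - 3\right) \left(-1\right) 260 = \left(-7\right) \left(-1\right) 260 = 7 \cdot 260 = 1820$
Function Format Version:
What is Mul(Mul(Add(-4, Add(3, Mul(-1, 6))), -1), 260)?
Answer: 1820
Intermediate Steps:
Mul(Mul(Add(-4, Add(3, Mul(-1, 6))), -1), 260) = Mul(Mul(Add(-4, Add(3, -6)), -1), 260) = Mul(Mul(Add(-4, -3), -1), 260) = Mul(Mul(-7, -1), 260) = Mul(7, 260) = 1820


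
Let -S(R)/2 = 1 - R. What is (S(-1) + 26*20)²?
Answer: 266256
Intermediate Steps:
S(R) = -2 + 2*R (S(R) = -2*(1 - R) = -2 + 2*R)
(S(-1) + 26*20)² = ((-2 + 2*(-1)) + 26*20)² = ((-2 - 2) + 520)² = (-4 + 520)² = 516² = 266256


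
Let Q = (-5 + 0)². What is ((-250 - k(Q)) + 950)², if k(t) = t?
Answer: 455625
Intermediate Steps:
Q = 25 (Q = (-5)² = 25)
((-250 - k(Q)) + 950)² = ((-250 - 1*25) + 950)² = ((-250 - 25) + 950)² = (-275 + 950)² = 675² = 455625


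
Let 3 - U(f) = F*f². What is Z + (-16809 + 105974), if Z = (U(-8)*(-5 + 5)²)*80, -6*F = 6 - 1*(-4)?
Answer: 89165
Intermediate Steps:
F = -5/3 (F = -(6 - 1*(-4))/6 = -(6 + 4)/6 = -⅙*10 = -5/3 ≈ -1.6667)
U(f) = 3 + 5*f²/3 (U(f) = 3 - (-5)*f²/3 = 3 + 5*f²/3)
Z = 0 (Z = ((3 + (5/3)*(-8)²)*(-5 + 5)²)*80 = ((3 + (5/3)*64)*0²)*80 = ((3 + 320/3)*0)*80 = ((329/3)*0)*80 = 0*80 = 0)
Z + (-16809 + 105974) = 0 + (-16809 + 105974) = 0 + 89165 = 89165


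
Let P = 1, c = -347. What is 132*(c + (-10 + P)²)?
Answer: -35112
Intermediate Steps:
132*(c + (-10 + P)²) = 132*(-347 + (-10 + 1)²) = 132*(-347 + (-9)²) = 132*(-347 + 81) = 132*(-266) = -35112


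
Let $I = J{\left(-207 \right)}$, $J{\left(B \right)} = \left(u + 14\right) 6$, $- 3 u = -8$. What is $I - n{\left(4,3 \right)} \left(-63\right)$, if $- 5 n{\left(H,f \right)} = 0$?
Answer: $100$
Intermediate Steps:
$u = \frac{8}{3}$ ($u = \left(- \frac{1}{3}\right) \left(-8\right) = \frac{8}{3} \approx 2.6667$)
$n{\left(H,f \right)} = 0$ ($n{\left(H,f \right)} = \left(- \frac{1}{5}\right) 0 = 0$)
$J{\left(B \right)} = 100$ ($J{\left(B \right)} = \left(\frac{8}{3} + 14\right) 6 = \frac{50}{3} \cdot 6 = 100$)
$I = 100$
$I - n{\left(4,3 \right)} \left(-63\right) = 100 - 0 \left(-63\right) = 100 - 0 = 100 + 0 = 100$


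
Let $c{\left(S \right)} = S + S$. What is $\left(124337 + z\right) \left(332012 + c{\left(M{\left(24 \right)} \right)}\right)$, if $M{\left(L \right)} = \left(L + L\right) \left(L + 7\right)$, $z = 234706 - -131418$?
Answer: $164298549468$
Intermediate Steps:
$z = 366124$ ($z = 234706 + 131418 = 366124$)
$M{\left(L \right)} = 2 L \left(7 + L\right)$
$c{\left(S \right)} = 2 S$
$\left(124337 + z\right) \left(332012 + c{\left(M{\left(24 \right)} \right)}\right) = \left(124337 + 366124\right) \left(332012 + 2 \cdot 2 \cdot 24 \left(7 + 24\right)\right) = 490461 \left(332012 + 2 \cdot 2 \cdot 24 \cdot 31\right) = 490461 \left(332012 + 2 \cdot 1488\right) = 490461 \left(332012 + 2976\right) = 490461 \cdot 334988 = 164298549468$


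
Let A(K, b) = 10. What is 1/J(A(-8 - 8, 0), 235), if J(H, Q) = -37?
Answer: -1/37 ≈ -0.027027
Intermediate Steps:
1/J(A(-8 - 8, 0), 235) = 1/(-37) = -1/37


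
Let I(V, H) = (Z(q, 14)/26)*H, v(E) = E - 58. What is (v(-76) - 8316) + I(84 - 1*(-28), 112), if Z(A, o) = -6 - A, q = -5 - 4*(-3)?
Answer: -8506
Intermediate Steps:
v(E) = -58 + E
q = 7 (q = -5 + 12 = 7)
I(V, H) = -H/2 (I(V, H) = ((-6 - 1*7)/26)*H = ((-6 - 7)*(1/26))*H = (-13*1/26)*H = -H/2)
(v(-76) - 8316) + I(84 - 1*(-28), 112) = ((-58 - 76) - 8316) - ½*112 = (-134 - 8316) - 56 = -8450 - 56 = -8506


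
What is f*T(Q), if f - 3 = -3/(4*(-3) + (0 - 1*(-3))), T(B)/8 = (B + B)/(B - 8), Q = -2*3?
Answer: 160/7 ≈ 22.857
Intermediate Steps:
Q = -6
T(B) = 16*B/(-8 + B) (T(B) = 8*((B + B)/(B - 8)) = 8*((2*B)/(-8 + B)) = 8*(2*B/(-8 + B)) = 16*B/(-8 + B))
f = 10/3 (f = 3 - 3/(4*(-3) + (0 - 1*(-3))) = 3 - 3/(-12 + (0 + 3)) = 3 - 3/(-12 + 3) = 3 - 3/(-9) = 3 - 3*(-⅑) = 3 + ⅓ = 10/3 ≈ 3.3333)
f*T(Q) = 10*(16*(-6)/(-8 - 6))/3 = 10*(16*(-6)/(-14))/3 = 10*(16*(-6)*(-1/14))/3 = (10/3)*(48/7) = 160/7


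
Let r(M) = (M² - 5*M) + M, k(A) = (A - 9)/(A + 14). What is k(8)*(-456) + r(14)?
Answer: 1768/11 ≈ 160.73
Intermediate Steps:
k(A) = (-9 + A)/(14 + A)
r(M) = M² - 4*M
k(8)*(-456) + r(14) = ((-9 + 8)/(14 + 8))*(-456) + 14*(-4 + 14) = (-1/22)*(-456) + 14*10 = ((1/22)*(-1))*(-456) + 140 = -1/22*(-456) + 140 = 228/11 + 140 = 1768/11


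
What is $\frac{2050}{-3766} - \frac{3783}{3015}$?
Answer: $- \frac{3404588}{1892415} \approx -1.7991$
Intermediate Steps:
$\frac{2050}{-3766} - \frac{3783}{3015} = 2050 \left(- \frac{1}{3766}\right) - \frac{1261}{1005} = - \frac{1025}{1883} - \frac{1261}{1005} = - \frac{3404588}{1892415}$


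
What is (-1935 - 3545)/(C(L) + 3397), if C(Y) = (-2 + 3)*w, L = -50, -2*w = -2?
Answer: -2740/1699 ≈ -1.6127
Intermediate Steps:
w = 1 (w = -½*(-2) = 1)
C(Y) = 1 (C(Y) = (-2 + 3)*1 = 1*1 = 1)
(-1935 - 3545)/(C(L) + 3397) = (-1935 - 3545)/(1 + 3397) = -5480/3398 = -5480*1/3398 = -2740/1699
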